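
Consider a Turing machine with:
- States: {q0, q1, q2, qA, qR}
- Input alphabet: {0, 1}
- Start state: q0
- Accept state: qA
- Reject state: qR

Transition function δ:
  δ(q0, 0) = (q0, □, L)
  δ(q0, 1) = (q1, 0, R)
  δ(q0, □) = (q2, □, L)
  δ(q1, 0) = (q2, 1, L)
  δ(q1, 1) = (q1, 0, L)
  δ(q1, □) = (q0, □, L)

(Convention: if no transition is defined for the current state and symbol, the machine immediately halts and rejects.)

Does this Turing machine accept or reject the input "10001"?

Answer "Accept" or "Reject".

Execution trace:
Initial: [q0]10001
Step 1: δ(q0, 1) = (q1, 0, R) → 0[q1]0001
Step 2: δ(q1, 0) = (q2, 1, L) → [q2]01001

No transition is defined for δ(q2, 0). By convention the machine halts and rejects.

Answer: Reject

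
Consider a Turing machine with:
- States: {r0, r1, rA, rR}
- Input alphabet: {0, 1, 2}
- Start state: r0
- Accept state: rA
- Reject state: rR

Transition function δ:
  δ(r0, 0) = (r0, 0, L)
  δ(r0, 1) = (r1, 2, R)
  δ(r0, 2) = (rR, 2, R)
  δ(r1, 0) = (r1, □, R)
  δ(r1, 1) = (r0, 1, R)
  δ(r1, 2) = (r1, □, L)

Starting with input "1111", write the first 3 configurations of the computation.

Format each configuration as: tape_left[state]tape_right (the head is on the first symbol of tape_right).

Transitions applied:
Step 1: δ(r0, 1) = (r1, 2, R)
Step 2: δ(r1, 1) = (r0, 1, R)

The first 3 configurations are:
[r0]1111 ⊢ 2[r1]111 ⊢ 21[r0]11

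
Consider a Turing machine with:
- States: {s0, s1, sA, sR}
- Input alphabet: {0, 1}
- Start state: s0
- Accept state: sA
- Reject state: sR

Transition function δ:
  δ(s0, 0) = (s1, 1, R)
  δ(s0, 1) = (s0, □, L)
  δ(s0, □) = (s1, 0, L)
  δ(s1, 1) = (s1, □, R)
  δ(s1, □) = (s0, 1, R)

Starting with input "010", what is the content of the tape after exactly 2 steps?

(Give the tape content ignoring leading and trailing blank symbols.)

Execution trace:
Initial: [s0]010
Step 1: δ(s0, 0) = (s1, 1, R) → 1[s1]10
Step 2: δ(s1, 1) = (s1, □, R) → 1□[s1]0

No transition is defined for δ(s1, 0). By convention the machine halts and rejects.

After 2 steps, the tape (ignoring leading/trailing blanks) is: 1□0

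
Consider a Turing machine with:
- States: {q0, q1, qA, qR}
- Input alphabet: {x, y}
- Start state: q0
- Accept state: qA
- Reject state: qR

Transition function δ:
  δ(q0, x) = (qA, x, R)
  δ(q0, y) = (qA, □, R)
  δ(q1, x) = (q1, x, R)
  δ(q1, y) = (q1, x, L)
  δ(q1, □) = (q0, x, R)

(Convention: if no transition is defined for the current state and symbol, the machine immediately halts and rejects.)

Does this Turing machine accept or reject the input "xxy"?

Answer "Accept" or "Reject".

Execution trace:
Initial: [q0]xxy
Step 1: δ(q0, x) = (qA, x, R) → x[qA]xy

The machine reaches the accept state qA and halts.

Answer: Accept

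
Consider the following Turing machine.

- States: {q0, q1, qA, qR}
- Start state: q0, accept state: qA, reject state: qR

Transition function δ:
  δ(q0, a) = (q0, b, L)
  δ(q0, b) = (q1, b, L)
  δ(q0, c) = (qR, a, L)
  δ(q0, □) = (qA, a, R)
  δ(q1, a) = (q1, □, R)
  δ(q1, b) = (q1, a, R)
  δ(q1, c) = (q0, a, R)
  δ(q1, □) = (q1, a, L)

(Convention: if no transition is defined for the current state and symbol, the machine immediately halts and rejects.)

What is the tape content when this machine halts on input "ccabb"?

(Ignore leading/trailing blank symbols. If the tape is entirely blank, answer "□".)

Execution trace:
Initial: [q0]ccabb
Step 1: δ(q0, c) = (qR, a, L) → [qR]□acabb

The machine reaches the reject state qR and halts.

Final tape (ignoring leading/trailing blanks): acabb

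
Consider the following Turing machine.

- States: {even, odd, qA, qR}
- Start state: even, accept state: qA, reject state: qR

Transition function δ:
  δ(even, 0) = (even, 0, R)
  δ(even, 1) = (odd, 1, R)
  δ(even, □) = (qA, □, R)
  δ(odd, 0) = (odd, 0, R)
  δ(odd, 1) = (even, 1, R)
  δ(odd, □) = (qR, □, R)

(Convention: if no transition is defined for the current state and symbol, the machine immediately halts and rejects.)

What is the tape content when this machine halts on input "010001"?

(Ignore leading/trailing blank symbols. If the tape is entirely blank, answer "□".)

Execution trace:
Initial: [even]010001
Step 1: δ(even, 0) = (even, 0, R) → 0[even]10001
Step 2: δ(even, 1) = (odd, 1, R) → 01[odd]0001
Step 3: δ(odd, 0) = (odd, 0, R) → 010[odd]001
Step 4: δ(odd, 0) = (odd, 0, R) → 0100[odd]01
Step 5: δ(odd, 0) = (odd, 0, R) → 01000[odd]1
Step 6: δ(odd, 1) = (even, 1, R) → 010001[even]□
Step 7: δ(even, □) = (qA, □, R) → 010001□[qA]□

The machine reaches the accept state qA and halts.

Final tape (ignoring leading/trailing blanks): 010001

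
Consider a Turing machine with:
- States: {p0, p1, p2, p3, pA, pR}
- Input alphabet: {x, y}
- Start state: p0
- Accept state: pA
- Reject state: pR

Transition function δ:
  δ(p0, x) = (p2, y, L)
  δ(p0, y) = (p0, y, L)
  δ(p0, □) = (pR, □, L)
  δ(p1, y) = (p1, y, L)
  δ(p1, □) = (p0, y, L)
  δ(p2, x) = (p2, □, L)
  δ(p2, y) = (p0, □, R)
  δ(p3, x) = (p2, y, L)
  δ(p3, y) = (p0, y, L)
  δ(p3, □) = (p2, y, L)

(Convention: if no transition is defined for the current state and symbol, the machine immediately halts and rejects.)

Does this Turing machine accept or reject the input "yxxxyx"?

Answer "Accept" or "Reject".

Execution trace:
Initial: [p0]yxxxyx
Step 1: δ(p0, y) = (p0, y, L) → [p0]□yxxxyx
Step 2: δ(p0, □) = (pR, □, L) → [pR]□□yxxxyx

The machine reaches the reject state pR and halts.

Answer: Reject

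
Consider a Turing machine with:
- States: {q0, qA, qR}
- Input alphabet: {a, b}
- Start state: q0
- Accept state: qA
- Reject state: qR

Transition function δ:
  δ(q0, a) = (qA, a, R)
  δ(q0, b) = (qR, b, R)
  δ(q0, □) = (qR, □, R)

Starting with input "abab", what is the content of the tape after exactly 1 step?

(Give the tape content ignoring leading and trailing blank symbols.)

Execution trace:
Initial: [q0]abab
Step 1: δ(q0, a) = (qA, a, R) → a[qA]bab

The machine reaches the accept state qA and halts.

After 1 step, the tape (ignoring leading/trailing blanks) is: abab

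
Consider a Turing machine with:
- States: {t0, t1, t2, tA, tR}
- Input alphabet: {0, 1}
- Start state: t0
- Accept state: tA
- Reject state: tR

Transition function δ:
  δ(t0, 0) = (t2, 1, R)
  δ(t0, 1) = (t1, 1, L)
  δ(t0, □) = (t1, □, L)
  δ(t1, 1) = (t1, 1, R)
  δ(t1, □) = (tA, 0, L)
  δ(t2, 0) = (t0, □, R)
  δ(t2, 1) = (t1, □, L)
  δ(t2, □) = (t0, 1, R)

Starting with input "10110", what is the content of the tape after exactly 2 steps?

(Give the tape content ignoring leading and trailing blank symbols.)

Execution trace:
Initial: [t0]10110
Step 1: δ(t0, 1) = (t1, 1, L) → [t1]□10110
Step 2: δ(t1, □) = (tA, 0, L) → [tA]□010110

The machine reaches the accept state tA and halts.

After 2 steps, the tape (ignoring leading/trailing blanks) is: 010110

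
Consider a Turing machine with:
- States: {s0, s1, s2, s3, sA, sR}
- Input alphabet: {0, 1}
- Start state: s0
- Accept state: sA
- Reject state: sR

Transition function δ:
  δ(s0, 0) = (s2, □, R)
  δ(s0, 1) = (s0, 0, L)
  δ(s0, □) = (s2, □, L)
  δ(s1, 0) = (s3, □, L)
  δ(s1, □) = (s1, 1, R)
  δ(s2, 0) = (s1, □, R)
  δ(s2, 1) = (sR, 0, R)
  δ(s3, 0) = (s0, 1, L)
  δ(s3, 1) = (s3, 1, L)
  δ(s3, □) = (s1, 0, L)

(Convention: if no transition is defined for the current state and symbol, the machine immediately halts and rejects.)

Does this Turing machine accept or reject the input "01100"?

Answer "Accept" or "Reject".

Execution trace:
Initial: [s0]01100
Step 1: δ(s0, 0) = (s2, □, R) → □[s2]1100
Step 2: δ(s2, 1) = (sR, 0, R) → □0[sR]100

The machine reaches the reject state sR and halts.

Answer: Reject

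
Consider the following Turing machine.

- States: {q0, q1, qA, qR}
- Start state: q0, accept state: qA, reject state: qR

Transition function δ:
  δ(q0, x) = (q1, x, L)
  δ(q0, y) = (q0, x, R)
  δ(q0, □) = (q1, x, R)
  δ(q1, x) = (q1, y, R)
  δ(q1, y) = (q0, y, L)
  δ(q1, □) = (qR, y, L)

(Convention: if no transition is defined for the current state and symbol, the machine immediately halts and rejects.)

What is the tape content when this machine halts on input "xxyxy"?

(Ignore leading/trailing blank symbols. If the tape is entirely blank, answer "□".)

Execution trace:
Initial: [q0]xxyxy
Step 1: δ(q0, x) = (q1, x, L) → [q1]□xxyxy
Step 2: δ(q1, □) = (qR, y, L) → [qR]□yxxyxy

The machine reaches the reject state qR and halts.

Final tape (ignoring leading/trailing blanks): yxxyxy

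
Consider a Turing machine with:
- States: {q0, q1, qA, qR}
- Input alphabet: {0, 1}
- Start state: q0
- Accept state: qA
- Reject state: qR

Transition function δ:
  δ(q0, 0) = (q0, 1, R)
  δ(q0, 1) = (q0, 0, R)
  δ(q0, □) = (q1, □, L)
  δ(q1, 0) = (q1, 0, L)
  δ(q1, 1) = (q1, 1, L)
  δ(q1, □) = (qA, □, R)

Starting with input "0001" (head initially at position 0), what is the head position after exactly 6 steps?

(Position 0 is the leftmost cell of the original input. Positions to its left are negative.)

Execution trace (head position shown):
Step 0: [q0]0001  (head at position 0)
Step 1: move right → 1[q0]001  (head at position 1)
Step 2: move right → 11[q0]01  (head at position 2)
Step 3: move right → 111[q0]1  (head at position 3)
Step 4: move right → 1110[q0]□  (head at position 4)
Step 5: move left → 111[q1]0□  (head at position 3)
Step 6: move left → 11[q1]10□  (head at position 2)

After 6 steps, the head is at position 2.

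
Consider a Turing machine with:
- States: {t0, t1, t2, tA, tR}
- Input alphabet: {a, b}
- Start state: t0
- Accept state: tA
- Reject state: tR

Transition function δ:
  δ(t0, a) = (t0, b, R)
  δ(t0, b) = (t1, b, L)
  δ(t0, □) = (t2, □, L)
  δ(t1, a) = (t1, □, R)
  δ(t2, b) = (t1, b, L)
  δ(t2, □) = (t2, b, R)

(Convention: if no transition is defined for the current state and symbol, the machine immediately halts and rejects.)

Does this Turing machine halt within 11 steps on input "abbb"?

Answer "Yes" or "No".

Execution trace:
Initial: [t0]abbb
Step 1: δ(t0, a) = (t0, b, R) → b[t0]bbb
Step 2: δ(t0, b) = (t1, b, L) → [t1]bbbb

No transition is defined for δ(t1, b). By convention the machine halts and rejects.
The machine halted after 2 steps (within the 11-step bound).

Answer: Yes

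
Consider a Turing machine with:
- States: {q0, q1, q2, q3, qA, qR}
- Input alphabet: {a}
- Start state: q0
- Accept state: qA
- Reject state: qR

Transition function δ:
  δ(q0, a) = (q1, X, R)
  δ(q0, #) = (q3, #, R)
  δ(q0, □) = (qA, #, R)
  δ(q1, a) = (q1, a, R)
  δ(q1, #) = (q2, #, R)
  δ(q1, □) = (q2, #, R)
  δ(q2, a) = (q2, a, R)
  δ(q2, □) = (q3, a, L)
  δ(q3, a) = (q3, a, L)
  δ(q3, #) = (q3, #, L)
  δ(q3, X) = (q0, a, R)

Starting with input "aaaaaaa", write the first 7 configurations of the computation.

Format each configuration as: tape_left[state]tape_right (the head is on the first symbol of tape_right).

Transitions applied:
Step 1: δ(q0, a) = (q1, X, R)
Step 2: δ(q1, a) = (q1, a, R)
Step 3: δ(q1, a) = (q1, a, R)
Step 4: δ(q1, a) = (q1, a, R)
Step 5: δ(q1, a) = (q1, a, R)
Step 6: δ(q1, a) = (q1, a, R)

The first 7 configurations are:
[q0]aaaaaaa ⊢ X[q1]aaaaaa ⊢ Xa[q1]aaaaa ⊢ Xaa[q1]aaaa ⊢ Xaaa[q1]aaa ⊢ Xaaaa[q1]aa ⊢ Xaaaaa[q1]a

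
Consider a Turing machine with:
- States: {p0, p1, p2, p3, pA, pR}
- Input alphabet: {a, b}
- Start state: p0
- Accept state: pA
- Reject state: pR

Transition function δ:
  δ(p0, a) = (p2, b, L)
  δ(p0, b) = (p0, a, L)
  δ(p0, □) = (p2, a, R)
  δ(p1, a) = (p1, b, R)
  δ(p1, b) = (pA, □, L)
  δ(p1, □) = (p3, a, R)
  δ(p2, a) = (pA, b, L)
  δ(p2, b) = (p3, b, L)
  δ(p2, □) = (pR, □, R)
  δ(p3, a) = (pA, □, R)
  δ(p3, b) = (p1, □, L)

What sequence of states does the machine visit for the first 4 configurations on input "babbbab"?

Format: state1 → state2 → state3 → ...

Execution trace:
Initial: [p0]babbbab
Step 1: δ(p0, b) = (p0, a, L) → [p0]□aabbbab
Step 2: δ(p0, □) = (p2, a, R) → a[p2]aabbbab
Step 3: δ(p2, a) = (pA, b, L) → [pA]ababbbab

The machine reaches the accept state pA and halts.

State sequence: p0 → p0 → p2 → pA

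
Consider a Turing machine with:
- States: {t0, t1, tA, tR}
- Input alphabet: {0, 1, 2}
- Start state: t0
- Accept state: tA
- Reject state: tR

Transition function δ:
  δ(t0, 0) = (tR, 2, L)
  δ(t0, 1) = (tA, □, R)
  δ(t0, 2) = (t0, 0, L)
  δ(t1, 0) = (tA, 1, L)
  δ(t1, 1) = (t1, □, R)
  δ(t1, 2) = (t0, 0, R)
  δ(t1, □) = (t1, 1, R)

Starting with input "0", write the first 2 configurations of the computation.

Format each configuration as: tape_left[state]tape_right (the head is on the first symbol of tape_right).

Transitions applied:
Step 1: δ(t0, 0) = (tR, 2, L)

The first 2 configurations are:
[t0]0 ⊢ [tR]□2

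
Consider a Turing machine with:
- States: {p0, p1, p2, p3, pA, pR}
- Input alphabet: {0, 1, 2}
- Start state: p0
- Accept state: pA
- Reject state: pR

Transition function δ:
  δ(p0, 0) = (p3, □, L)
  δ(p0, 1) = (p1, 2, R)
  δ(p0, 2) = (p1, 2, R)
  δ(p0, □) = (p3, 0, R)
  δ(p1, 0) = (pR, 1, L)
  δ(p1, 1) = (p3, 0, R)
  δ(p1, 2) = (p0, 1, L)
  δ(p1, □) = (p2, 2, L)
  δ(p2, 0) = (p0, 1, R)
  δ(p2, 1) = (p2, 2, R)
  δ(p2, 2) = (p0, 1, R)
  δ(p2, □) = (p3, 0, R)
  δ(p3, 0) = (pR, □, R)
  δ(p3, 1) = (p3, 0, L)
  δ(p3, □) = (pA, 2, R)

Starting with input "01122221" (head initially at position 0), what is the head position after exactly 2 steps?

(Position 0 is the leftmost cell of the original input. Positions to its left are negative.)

Execution trace (head position shown):
Step 0: [p0]01122221  (head at position 0)
Step 1: move left → [p3]□□1122221  (head at position -1)
Step 2: move right → 2[pA]□1122221  (head at position 0)

After 2 steps, the head is at position 0.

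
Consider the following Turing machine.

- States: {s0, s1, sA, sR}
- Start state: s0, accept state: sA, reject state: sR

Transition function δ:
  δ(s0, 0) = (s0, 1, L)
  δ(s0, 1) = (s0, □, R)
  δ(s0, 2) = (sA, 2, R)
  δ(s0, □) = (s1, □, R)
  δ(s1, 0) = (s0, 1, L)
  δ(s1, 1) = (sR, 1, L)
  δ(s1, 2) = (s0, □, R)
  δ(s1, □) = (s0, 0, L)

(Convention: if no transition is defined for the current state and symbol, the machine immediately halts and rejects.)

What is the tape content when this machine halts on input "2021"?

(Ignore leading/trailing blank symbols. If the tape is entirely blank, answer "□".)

Execution trace:
Initial: [s0]2021
Step 1: δ(s0, 2) = (sA, 2, R) → 2[sA]021

The machine reaches the accept state sA and halts.

Final tape (ignoring leading/trailing blanks): 2021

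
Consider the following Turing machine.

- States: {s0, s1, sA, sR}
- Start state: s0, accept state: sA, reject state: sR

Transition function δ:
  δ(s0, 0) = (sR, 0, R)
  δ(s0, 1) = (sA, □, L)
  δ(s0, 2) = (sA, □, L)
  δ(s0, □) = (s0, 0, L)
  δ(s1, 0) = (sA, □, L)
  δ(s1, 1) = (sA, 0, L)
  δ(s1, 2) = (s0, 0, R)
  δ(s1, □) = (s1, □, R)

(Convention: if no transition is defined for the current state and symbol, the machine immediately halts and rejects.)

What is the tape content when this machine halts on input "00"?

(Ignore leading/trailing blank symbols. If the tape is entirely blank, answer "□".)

Execution trace:
Initial: [s0]00
Step 1: δ(s0, 0) = (sR, 0, R) → 0[sR]0

The machine reaches the reject state sR and halts.

Final tape (ignoring leading/trailing blanks): 00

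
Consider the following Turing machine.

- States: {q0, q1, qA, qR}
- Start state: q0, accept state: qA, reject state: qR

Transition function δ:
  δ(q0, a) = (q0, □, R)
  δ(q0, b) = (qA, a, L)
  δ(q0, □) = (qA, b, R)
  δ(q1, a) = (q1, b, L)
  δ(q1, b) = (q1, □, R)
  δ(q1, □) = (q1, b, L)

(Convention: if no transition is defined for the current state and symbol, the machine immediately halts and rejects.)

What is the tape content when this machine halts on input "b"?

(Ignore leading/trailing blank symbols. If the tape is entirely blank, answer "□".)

Execution trace:
Initial: [q0]b
Step 1: δ(q0, b) = (qA, a, L) → [qA]□a

The machine reaches the accept state qA and halts.

Final tape (ignoring leading/trailing blanks): a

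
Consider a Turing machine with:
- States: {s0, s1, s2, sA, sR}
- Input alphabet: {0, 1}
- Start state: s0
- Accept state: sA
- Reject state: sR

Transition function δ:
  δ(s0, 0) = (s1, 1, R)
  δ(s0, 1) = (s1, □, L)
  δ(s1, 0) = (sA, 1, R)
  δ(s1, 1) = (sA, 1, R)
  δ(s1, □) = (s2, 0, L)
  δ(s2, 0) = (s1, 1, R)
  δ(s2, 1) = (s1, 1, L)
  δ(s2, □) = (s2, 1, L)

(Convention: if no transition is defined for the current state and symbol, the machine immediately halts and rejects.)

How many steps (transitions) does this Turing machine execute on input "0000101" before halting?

Execution trace:
Initial: [s0]0000101
Step 1: δ(s0, 0) = (s1, 1, R) → 1[s1]000101
Step 2: δ(s1, 0) = (sA, 1, R) → 11[sA]00101

The machine reaches the accept state sA and halts.

The machine executed 2 steps before halting.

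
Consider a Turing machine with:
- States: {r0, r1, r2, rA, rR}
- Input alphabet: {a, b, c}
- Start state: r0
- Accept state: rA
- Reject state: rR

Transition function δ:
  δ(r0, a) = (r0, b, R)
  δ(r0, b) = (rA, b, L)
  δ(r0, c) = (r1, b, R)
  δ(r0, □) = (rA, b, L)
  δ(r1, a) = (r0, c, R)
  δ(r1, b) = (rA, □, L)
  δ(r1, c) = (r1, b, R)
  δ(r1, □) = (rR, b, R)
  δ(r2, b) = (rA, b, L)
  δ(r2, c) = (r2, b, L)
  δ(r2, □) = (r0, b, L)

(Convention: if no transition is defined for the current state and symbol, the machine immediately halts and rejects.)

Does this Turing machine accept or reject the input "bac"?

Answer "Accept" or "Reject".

Execution trace:
Initial: [r0]bac
Step 1: δ(r0, b) = (rA, b, L) → [rA]□bac

The machine reaches the accept state rA and halts.

Answer: Accept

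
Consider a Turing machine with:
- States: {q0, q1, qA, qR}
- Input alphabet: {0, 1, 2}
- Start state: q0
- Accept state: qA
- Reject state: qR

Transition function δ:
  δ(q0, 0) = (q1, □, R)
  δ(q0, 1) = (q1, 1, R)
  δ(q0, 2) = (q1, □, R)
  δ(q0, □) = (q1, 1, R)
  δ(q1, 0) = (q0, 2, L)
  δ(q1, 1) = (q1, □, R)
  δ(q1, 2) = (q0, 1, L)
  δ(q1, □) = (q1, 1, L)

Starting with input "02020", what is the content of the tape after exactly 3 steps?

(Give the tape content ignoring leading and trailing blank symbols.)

Execution trace:
Initial: [q0]02020
Step 1: δ(q0, 0) = (q1, □, R) → □[q1]2020
Step 2: δ(q1, 2) = (q0, 1, L) → [q0]□1020
Step 3: δ(q0, □) = (q1, 1, R) → 1[q1]1020

After 3 steps, the tape (ignoring leading/trailing blanks) is: 11020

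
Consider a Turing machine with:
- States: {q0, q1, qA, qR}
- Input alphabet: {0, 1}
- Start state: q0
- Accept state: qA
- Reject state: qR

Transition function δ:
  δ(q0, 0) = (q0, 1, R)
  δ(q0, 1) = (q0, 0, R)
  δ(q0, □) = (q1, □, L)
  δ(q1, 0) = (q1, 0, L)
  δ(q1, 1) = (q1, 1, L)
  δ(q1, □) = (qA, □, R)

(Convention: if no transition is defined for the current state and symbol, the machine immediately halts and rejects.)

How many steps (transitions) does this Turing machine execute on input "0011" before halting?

Execution trace:
Initial: [q0]0011
Step 1: δ(q0, 0) = (q0, 1, R) → 1[q0]011
Step 2: δ(q0, 0) = (q0, 1, R) → 11[q0]11
Step 3: δ(q0, 1) = (q0, 0, R) → 110[q0]1
Step 4: δ(q0, 1) = (q0, 0, R) → 1100[q0]□
Step 5: δ(q0, □) = (q1, □, L) → 110[q1]0□
Step 6: δ(q1, 0) = (q1, 0, L) → 11[q1]00□
Step 7: δ(q1, 0) = (q1, 0, L) → 1[q1]100□
Step 8: δ(q1, 1) = (q1, 1, L) → [q1]1100□
Step 9: δ(q1, 1) = (q1, 1, L) → [q1]□1100□
Step 10: δ(q1, □) = (qA, □, R) → □[qA]1100□

The machine reaches the accept state qA and halts.

The machine executed 10 steps before halting.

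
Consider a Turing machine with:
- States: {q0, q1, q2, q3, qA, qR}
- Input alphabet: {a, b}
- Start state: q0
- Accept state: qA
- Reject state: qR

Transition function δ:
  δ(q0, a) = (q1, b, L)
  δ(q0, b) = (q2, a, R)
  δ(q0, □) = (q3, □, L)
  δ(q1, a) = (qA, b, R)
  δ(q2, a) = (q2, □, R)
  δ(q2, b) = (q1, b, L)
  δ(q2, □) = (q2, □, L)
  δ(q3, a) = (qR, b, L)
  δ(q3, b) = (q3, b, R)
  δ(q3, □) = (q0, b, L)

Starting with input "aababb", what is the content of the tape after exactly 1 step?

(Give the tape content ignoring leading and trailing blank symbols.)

Execution trace:
Initial: [q0]aababb
Step 1: δ(q0, a) = (q1, b, L) → [q1]□bababb

No transition is defined for δ(q1, □). By convention the machine halts and rejects.

After 1 step, the tape (ignoring leading/trailing blanks) is: bababb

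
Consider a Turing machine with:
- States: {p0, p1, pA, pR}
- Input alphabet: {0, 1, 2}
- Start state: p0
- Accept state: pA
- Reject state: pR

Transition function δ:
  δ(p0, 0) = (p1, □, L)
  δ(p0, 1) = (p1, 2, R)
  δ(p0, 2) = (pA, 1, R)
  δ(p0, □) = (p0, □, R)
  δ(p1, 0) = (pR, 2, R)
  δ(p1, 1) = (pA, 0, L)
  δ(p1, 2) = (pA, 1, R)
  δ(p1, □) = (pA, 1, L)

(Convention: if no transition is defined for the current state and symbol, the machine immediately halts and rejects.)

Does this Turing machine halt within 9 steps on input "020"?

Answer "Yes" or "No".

Execution trace:
Initial: [p0]020
Step 1: δ(p0, 0) = (p1, □, L) → [p1]□□20
Step 2: δ(p1, □) = (pA, 1, L) → [pA]□1□20

The machine reaches the accept state pA and halts.
The machine halted after 2 steps (within the 9-step bound).

Answer: Yes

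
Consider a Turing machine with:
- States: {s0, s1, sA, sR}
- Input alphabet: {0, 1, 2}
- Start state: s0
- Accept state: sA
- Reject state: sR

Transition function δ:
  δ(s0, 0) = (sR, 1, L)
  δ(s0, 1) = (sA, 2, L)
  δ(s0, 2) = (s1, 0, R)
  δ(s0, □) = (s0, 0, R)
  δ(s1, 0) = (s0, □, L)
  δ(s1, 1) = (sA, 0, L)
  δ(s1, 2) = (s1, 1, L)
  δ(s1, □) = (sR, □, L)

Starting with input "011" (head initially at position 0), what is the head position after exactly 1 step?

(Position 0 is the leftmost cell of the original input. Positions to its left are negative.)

Execution trace (head position shown):
Step 0: [s0]011  (head at position 0)
Step 1: move left → [sR]□111  (head at position -1)

After 1 step, the head is at position -1.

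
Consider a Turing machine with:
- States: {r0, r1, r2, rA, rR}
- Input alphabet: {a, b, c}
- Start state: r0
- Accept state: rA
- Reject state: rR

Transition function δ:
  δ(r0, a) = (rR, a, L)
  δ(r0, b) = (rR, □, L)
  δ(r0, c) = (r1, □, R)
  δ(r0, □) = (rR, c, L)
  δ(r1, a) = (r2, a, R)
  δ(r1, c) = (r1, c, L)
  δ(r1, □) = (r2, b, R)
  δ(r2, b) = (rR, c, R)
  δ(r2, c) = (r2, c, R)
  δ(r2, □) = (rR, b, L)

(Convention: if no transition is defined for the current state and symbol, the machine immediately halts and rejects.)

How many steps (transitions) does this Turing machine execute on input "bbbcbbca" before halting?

Execution trace:
Initial: [r0]bbbcbbca
Step 1: δ(r0, b) = (rR, □, L) → [rR]□□bbcbbca

The machine reaches the reject state rR and halts.

The machine executed 1 step before halting.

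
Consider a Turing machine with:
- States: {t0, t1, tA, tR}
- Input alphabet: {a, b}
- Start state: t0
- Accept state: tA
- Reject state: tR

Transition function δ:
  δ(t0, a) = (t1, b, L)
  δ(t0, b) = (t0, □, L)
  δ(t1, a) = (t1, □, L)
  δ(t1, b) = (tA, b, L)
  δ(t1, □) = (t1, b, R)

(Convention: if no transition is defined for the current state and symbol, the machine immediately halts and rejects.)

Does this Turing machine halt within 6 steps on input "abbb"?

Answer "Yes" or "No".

Execution trace:
Initial: [t0]abbb
Step 1: δ(t0, a) = (t1, b, L) → [t1]□bbbb
Step 2: δ(t1, □) = (t1, b, R) → b[t1]bbbb
Step 3: δ(t1, b) = (tA, b, L) → [tA]bbbbb

The machine reaches the accept state tA and halts.
The machine halted after 3 steps (within the 6-step bound).

Answer: Yes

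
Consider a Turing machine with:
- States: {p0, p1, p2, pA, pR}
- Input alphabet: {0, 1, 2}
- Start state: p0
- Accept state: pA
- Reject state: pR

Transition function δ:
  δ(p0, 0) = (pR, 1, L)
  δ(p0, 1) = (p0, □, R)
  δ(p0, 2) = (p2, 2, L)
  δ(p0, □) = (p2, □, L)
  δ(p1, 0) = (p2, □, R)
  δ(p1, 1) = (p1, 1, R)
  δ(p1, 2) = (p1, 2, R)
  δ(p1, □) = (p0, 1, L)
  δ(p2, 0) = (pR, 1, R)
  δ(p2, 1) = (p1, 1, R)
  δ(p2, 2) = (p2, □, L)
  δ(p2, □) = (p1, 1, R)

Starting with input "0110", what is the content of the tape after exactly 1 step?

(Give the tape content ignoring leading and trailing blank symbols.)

Execution trace:
Initial: [p0]0110
Step 1: δ(p0, 0) = (pR, 1, L) → [pR]□1110

The machine reaches the reject state pR and halts.

After 1 step, the tape (ignoring leading/trailing blanks) is: 1110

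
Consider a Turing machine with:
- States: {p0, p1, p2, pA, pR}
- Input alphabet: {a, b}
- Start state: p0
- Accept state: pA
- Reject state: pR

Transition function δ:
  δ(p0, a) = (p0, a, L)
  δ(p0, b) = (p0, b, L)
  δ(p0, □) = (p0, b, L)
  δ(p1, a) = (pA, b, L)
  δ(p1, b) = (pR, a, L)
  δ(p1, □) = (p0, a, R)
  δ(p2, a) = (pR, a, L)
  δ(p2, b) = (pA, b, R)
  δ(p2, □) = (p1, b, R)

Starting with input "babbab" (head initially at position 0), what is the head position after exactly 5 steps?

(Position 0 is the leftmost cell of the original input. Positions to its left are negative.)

Execution trace (head position shown):
Step 0: [p0]babbab  (head at position 0)
Step 1: move left → [p0]□babbab  (head at position -1)
Step 2: move left → [p0]□bbabbab  (head at position -2)
Step 3: move left → [p0]□bbbabbab  (head at position -3)
Step 4: move left → [p0]□bbbbabbab  (head at position -4)
Step 5: move left → [p0]□bbbbbabbab  (head at position -5)

After 5 steps, the head is at position -5.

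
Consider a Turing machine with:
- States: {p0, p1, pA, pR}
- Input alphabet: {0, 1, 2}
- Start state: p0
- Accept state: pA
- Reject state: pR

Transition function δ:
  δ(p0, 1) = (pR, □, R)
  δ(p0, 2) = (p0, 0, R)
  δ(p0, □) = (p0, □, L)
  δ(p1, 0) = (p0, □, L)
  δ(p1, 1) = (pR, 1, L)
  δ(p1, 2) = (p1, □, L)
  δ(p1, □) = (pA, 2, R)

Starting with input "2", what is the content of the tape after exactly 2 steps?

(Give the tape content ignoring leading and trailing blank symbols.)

Execution trace:
Initial: [p0]2
Step 1: δ(p0, 2) = (p0, 0, R) → 0[p0]□
Step 2: δ(p0, □) = (p0, □, L) → [p0]0□

No transition is defined for δ(p0, 0). By convention the machine halts and rejects.

After 2 steps, the tape (ignoring leading/trailing blanks) is: 0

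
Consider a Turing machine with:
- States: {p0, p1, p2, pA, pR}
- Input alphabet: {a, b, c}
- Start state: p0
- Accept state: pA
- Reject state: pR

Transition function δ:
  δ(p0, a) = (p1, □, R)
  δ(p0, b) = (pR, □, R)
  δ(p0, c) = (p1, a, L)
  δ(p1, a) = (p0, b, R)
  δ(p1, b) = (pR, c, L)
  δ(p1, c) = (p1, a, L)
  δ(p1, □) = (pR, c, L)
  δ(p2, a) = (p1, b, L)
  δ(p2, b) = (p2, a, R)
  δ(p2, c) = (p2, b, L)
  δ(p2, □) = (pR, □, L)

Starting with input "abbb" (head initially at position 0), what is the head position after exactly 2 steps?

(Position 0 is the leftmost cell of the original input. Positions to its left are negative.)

Execution trace (head position shown):
Step 0: [p0]abbb  (head at position 0)
Step 1: move right → □[p1]bbb  (head at position 1)
Step 2: move left → [pR]□cbb  (head at position 0)

After 2 steps, the head is at position 0.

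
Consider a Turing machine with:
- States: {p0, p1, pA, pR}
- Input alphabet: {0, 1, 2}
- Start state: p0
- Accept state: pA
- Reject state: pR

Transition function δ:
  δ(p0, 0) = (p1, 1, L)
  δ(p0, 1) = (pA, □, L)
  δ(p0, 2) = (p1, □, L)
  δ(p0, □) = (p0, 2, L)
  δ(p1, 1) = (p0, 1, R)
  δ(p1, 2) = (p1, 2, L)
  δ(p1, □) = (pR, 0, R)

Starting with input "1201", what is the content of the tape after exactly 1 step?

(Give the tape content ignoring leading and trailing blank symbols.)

Execution trace:
Initial: [p0]1201
Step 1: δ(p0, 1) = (pA, □, L) → [pA]□□201

The machine reaches the accept state pA and halts.

After 1 step, the tape (ignoring leading/trailing blanks) is: 201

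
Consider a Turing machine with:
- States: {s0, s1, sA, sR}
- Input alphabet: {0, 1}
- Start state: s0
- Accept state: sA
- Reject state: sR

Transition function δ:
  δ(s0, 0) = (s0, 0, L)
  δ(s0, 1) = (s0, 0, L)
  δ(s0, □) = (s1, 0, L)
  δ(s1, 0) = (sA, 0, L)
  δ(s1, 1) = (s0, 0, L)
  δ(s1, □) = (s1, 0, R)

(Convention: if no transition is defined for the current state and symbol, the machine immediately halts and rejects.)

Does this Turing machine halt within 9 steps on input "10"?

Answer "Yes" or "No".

Execution trace:
Initial: [s0]10
Step 1: δ(s0, 1) = (s0, 0, L) → [s0]□00
Step 2: δ(s0, □) = (s1, 0, L) → [s1]□000
Step 3: δ(s1, □) = (s1, 0, R) → 0[s1]000
Step 4: δ(s1, 0) = (sA, 0, L) → [sA]0000

The machine reaches the accept state sA and halts.
The machine halted after 4 steps (within the 9-step bound).

Answer: Yes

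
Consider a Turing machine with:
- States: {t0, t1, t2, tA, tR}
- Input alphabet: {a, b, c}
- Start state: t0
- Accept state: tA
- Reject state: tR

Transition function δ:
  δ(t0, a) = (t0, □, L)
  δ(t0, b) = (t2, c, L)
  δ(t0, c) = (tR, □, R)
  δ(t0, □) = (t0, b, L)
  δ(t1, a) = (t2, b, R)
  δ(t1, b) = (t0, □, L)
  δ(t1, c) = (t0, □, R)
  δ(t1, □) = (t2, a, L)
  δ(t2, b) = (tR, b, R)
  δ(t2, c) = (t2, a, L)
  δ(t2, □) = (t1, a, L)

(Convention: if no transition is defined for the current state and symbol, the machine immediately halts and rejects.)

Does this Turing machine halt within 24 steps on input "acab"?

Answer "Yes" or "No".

Execution trace:
Initial: [t0]acab
Step 1: δ(t0, a) = (t0, □, L) → [t0]□□cab
Step 2: δ(t0, □) = (t0, b, L) → [t0]□b□cab
Step 3: δ(t0, □) = (t0, b, L) → [t0]□bb□cab
Step 4: δ(t0, □) = (t0, b, L) → [t0]□bbb□cab
Step 5: δ(t0, □) = (t0, b, L) → [t0]□bbbb□cab
Step 6: δ(t0, □) = (t0, b, L) → [t0]□bbbbb□cab
Step 7: δ(t0, □) = (t0, b, L) → [t0]□bbbbbb□cab
Step 8: δ(t0, □) = (t0, b, L) → [t0]□bbbbbbb□cab
Step 9: δ(t0, □) = (t0, b, L) → [t0]□bbbbbbbb□cab
Step 10: δ(t0, □) = (t0, b, L) → [t0]□bbbbbbbbb□cab
Step 11: δ(t0, □) = (t0, b, L) → [t0]□bbbbbbbbbb□cab
Step 12: δ(t0, □) = (t0, b, L) → [t0]□bbbbbbbbbbb□cab
Step 13: δ(t0, □) = (t0, b, L) → [t0]□bbbbbbbbbbbb□cab
Step 14: δ(t0, □) = (t0, b, L) → [t0]□bbbbbbbbbbbbb□cab
Step 15: δ(t0, □) = (t0, b, L) → [t0]□bbbbbbbbbbbbbb□cab
Step 16: δ(t0, □) = (t0, b, L) → [t0]□bbbbbbbbbbbbbbb□cab
Step 17: δ(t0, □) = (t0, b, L) → [t0]□bbbbbbbbbbbbbbbb□cab
Step 18: δ(t0, □) = (t0, b, L) → [t0]□bbbbbbbbbbbbbbbbb□cab
Step 19: δ(t0, □) = (t0, b, L) → [t0]□bbbbbbbbbbbbbbbbbb□cab
Step 20: δ(t0, □) = (t0, b, L) → [t0]□bbbbbbbbbbbbbbbbbbb□cab
Step 21: δ(t0, □) = (t0, b, L) → [t0]□bbbbbbbbbbbbbbbbbbbb□cab
Step 22: δ(t0, □) = (t0, b, L) → [t0]□bbbbbbbbbbbbbbbbbbbbb□cab
Step 23: δ(t0, □) = (t0, b, L) → [t0]□bbbbbbbbbbbbbbbbbbbbbb□cab
Step 24: δ(t0, □) = (t0, b, L) → [t0]□bbbbbbbbbbbbbbbbbbbbbbb□cab

The machine has not reached a halting state after 24 steps.
The machine did not halt within the 24-step bound.

Answer: No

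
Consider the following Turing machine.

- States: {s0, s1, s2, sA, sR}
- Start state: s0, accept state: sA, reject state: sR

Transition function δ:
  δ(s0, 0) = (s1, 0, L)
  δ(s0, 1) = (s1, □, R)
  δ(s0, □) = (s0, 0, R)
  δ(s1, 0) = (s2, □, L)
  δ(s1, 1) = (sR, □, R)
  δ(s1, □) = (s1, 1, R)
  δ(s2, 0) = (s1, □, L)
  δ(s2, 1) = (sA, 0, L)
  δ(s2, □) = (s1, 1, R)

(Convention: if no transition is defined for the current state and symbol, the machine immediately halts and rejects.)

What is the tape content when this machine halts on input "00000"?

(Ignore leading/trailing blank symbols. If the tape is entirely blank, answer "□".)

Execution trace:
Initial: [s0]00000
Step 1: δ(s0, 0) = (s1, 0, L) → [s1]□00000
Step 2: δ(s1, □) = (s1, 1, R) → 1[s1]00000
Step 3: δ(s1, 0) = (s2, □, L) → [s2]1□0000
Step 4: δ(s2, 1) = (sA, 0, L) → [sA]□0□0000

The machine reaches the accept state sA and halts.

Final tape (ignoring leading/trailing blanks): 0□0000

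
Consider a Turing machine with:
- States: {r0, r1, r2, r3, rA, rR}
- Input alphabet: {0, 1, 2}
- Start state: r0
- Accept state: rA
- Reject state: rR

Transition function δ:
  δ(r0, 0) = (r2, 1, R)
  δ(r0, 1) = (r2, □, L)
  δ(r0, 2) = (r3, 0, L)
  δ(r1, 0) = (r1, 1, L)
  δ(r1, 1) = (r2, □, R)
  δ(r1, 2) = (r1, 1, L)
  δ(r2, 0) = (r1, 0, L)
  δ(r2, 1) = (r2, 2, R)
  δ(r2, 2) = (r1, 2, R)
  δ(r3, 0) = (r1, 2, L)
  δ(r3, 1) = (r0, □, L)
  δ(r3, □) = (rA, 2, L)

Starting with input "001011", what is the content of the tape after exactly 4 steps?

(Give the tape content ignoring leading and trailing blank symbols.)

Execution trace:
Initial: [r0]001011
Step 1: δ(r0, 0) = (r2, 1, R) → 1[r2]01011
Step 2: δ(r2, 0) = (r1, 0, L) → [r1]101011
Step 3: δ(r1, 1) = (r2, □, R) → □[r2]01011
Step 4: δ(r2, 0) = (r1, 0, L) → [r1]□01011

No transition is defined for δ(r1, □). By convention the machine halts and rejects.

After 4 steps, the tape (ignoring leading/trailing blanks) is: 01011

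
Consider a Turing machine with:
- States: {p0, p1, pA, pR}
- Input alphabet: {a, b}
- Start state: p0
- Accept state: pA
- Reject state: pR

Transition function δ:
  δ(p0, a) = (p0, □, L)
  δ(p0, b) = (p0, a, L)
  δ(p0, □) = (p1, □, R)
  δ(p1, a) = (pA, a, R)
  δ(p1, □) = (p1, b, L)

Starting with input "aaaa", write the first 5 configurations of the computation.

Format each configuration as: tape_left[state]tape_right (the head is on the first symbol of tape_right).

Transitions applied:
Step 1: δ(p0, a) = (p0, □, L)
Step 2: δ(p0, □) = (p1, □, R)
Step 3: δ(p1, □) = (p1, b, L)
Step 4: δ(p1, □) = (p1, b, L)

The first 5 configurations are:
[p0]aaaa ⊢ [p0]□□aaa ⊢ □[p1]□aaa ⊢ [p1]□baaa ⊢ [p1]□bbaaa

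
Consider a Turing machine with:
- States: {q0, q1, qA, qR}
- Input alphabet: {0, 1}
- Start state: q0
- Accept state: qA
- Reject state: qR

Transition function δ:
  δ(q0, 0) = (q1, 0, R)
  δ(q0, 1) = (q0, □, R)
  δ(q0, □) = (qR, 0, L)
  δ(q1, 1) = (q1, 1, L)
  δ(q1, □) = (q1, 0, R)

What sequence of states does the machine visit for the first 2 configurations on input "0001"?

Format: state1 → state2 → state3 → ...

Execution trace:
Initial: [q0]0001
Step 1: δ(q0, 0) = (q1, 0, R) → 0[q1]001

No transition is defined for δ(q1, 0). By convention the machine halts and rejects.

State sequence: q0 → q1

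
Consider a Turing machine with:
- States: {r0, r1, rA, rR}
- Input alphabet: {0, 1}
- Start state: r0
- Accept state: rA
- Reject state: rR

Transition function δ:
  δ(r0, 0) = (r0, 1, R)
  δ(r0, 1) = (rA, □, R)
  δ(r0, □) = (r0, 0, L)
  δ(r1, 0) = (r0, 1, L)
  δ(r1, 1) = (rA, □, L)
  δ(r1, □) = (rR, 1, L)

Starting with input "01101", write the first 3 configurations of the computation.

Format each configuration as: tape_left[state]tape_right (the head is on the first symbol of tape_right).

Transitions applied:
Step 1: δ(r0, 0) = (r0, 1, R)
Step 2: δ(r0, 1) = (rA, □, R)

The first 3 configurations are:
[r0]01101 ⊢ 1[r0]1101 ⊢ 1□[rA]101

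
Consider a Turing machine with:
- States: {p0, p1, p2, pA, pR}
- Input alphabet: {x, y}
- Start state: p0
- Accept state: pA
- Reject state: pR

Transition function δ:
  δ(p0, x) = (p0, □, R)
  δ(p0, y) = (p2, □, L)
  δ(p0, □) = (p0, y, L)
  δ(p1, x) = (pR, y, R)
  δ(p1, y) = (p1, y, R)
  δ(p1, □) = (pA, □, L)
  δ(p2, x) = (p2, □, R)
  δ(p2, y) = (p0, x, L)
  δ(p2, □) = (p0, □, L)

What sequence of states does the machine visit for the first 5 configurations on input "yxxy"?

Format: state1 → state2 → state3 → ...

Execution trace:
Initial: [p0]yxxy
Step 1: δ(p0, y) = (p2, □, L) → [p2]□□xxy
Step 2: δ(p2, □) = (p0, □, L) → [p0]□□□xxy
Step 3: δ(p0, □) = (p0, y, L) → [p0]□y□□xxy
Step 4: δ(p0, □) = (p0, y, L) → [p0]□yy□□xxy

State sequence: p0 → p2 → p0 → p0 → p0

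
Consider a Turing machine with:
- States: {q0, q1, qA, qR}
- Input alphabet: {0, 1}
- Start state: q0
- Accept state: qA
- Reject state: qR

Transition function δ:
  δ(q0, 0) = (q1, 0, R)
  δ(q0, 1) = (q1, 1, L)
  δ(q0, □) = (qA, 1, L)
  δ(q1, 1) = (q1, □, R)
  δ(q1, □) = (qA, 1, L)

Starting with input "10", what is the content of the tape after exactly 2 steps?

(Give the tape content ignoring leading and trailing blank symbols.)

Execution trace:
Initial: [q0]10
Step 1: δ(q0, 1) = (q1, 1, L) → [q1]□10
Step 2: δ(q1, □) = (qA, 1, L) → [qA]□110

The machine reaches the accept state qA and halts.

After 2 steps, the tape (ignoring leading/trailing blanks) is: 110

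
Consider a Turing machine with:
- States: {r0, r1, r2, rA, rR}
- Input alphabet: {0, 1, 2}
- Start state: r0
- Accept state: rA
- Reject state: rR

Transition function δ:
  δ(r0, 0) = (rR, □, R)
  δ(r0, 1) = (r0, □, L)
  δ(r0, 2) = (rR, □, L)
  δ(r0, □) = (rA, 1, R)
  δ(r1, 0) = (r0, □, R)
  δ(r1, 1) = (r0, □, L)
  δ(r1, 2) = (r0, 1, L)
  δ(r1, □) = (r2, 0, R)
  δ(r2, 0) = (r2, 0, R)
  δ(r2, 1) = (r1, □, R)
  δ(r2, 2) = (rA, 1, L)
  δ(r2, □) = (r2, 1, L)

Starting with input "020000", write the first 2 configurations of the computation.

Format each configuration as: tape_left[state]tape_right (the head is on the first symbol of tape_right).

Transitions applied:
Step 1: δ(r0, 0) = (rR, □, R)

The first 2 configurations are:
[r0]020000 ⊢ □[rR]20000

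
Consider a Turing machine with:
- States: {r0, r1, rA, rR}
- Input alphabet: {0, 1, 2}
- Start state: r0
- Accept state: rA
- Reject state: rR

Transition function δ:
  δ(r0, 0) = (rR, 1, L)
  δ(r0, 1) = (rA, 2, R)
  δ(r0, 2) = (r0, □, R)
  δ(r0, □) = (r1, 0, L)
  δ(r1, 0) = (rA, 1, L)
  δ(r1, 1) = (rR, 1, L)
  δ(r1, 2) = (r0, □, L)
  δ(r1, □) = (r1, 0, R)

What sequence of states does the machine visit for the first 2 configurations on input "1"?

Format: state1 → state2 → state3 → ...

Execution trace:
Initial: [r0]1
Step 1: δ(r0, 1) = (rA, 2, R) → 2[rA]□

The machine reaches the accept state rA and halts.

State sequence: r0 → rA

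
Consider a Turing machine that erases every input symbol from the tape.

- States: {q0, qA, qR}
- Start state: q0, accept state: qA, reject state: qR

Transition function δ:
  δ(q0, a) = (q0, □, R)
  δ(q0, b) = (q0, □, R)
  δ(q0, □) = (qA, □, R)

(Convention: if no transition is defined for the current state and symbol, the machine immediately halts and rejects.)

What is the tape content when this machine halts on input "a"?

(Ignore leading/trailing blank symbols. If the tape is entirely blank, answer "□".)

Execution trace:
Initial: [q0]a
Step 1: δ(q0, a) = (q0, □, R) → □[q0]□
Step 2: δ(q0, □) = (qA, □, R) → □□[qA]□

The machine reaches the accept state qA and halts.

Final tape (ignoring leading/trailing blanks): □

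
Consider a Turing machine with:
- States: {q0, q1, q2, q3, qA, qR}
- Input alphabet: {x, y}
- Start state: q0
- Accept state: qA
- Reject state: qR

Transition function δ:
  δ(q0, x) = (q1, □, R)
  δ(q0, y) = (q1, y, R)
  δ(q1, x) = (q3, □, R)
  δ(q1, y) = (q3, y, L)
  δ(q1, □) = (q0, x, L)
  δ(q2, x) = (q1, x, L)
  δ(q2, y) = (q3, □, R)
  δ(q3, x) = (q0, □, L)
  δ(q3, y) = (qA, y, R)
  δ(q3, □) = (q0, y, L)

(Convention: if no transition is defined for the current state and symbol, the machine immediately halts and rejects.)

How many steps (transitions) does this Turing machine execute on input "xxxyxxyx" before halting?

Execution trace:
Initial: [q0]xxxyxxyx
Step 1: δ(q0, x) = (q1, □, R) → □[q1]xxyxxyx
Step 2: δ(q1, x) = (q3, □, R) → □□[q3]xyxxyx
Step 3: δ(q3, x) = (q0, □, L) → □[q0]□□yxxyx

No transition is defined for δ(q0, □). By convention the machine halts and rejects.

The machine executed 3 steps before halting.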